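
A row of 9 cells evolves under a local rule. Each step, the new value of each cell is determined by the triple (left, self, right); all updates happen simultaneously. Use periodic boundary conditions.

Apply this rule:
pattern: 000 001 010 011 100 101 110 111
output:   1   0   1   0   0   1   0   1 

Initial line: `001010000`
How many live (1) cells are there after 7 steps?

7

step 1: 101110111
step 2: 010101011
step 3: 111111100
step 4: 011111000
step 5: 001110011
step 6: 000100000
step 7: 110101111
count of 1: 7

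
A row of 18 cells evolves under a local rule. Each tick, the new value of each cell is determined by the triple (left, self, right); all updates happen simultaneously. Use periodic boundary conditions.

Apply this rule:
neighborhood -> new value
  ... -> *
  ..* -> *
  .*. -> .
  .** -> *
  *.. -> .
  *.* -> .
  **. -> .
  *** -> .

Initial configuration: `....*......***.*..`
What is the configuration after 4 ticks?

**.....**......***

****..******.....*
.....**......*****
.*****..******....
**.....**......***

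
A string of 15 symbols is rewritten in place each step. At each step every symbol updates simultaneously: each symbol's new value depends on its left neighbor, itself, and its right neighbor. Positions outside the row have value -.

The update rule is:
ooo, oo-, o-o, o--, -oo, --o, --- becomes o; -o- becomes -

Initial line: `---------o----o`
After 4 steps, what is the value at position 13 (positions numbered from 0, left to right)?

o

step 1: ooooooooo-oooo-
step 2: ooooooooooooooo
step 3: ooooooooooooooo  (fixed point — unchanged through step 4)
position 13 holds o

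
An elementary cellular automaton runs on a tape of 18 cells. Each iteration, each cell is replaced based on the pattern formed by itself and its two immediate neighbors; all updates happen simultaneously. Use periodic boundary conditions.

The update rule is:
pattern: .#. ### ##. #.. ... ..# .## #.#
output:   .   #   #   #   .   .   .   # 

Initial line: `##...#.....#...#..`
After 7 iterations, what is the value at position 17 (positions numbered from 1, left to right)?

.

.##...#.....#...#.
..##...#.....#...#
#..##...#.....#...
.#..##...#.....#..
..#..##...#.....#.
...#..##...#.....#
#...#..##...#.....
position 17 holds .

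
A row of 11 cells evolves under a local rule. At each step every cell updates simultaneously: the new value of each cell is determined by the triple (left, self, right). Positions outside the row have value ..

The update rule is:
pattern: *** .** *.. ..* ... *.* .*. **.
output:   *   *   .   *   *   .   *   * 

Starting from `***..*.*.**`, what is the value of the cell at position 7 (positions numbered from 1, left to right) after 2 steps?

***.**.*.**
***.**.*.**
position 7 holds .

.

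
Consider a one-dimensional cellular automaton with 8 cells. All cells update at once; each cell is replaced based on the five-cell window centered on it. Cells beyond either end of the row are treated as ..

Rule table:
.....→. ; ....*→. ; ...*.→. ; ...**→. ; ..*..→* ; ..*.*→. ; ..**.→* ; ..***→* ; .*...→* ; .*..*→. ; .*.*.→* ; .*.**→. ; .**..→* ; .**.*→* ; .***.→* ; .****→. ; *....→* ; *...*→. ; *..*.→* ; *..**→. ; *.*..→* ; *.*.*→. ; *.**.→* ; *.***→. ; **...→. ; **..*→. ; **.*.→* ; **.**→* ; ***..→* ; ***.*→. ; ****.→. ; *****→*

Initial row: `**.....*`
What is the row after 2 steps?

*****..*

**.*...*
*****..*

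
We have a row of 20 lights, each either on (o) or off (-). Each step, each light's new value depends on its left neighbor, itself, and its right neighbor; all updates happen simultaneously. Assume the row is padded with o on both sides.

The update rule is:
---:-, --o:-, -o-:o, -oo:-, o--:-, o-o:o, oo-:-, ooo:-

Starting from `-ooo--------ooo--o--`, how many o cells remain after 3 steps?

o----------------o--
-----------------o--
-----------------o--
count of o: 1

1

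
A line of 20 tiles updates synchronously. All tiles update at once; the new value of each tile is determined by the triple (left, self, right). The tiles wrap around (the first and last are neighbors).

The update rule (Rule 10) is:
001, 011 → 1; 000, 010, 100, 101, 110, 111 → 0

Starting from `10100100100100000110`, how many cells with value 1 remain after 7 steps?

00001001001000001100
00010010010000011000
00100100100000110000
01001001000001100000
10010010000011000000
00100100000110000001
01001000001100000010
count of 1: 5

5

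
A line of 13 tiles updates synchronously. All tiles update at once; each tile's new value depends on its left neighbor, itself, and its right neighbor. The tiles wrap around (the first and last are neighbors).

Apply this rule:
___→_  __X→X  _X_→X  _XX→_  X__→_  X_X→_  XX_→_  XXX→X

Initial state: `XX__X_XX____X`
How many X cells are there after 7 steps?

3

X__XX______X_
X_X_______XX_
X_X______X___
X_X_____XX__X
__X____X___X_
_XX___XX__XX_
X____X___X___
count of X: 3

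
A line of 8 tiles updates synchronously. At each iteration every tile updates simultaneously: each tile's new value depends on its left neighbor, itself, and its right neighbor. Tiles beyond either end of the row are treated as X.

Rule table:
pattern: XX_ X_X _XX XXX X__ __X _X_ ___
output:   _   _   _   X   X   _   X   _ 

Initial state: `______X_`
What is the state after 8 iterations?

X_____X_
_X____X_
_XX___X_
___X__X_
X__XX_X_
_X____X_  (repeats iteration 2; period 4)
iteration 8: ___X__X_

___X__X_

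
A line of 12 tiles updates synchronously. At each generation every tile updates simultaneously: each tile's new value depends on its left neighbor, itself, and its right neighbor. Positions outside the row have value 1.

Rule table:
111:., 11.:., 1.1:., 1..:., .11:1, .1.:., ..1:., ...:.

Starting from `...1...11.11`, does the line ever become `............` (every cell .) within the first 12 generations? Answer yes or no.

.......1..1.
............
all cells are . at generation 2

yes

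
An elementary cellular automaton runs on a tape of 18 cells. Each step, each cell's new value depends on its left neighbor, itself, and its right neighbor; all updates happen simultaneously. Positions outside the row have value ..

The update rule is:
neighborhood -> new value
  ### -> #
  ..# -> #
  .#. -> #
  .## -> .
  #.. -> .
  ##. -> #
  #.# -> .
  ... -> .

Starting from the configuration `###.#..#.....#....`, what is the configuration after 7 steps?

.##.#.##....##....
#.#.#..#...#.#....
#.#.#.##..##.#....
#.#.#..#.#.#.#....
#.#.#.##.#.#.#....
#.#.#..#.#.#.#....  (repeats step 4; period 2)
step 7: #.#.#.##.#.#.#....

#.#.#.##.#.#.#....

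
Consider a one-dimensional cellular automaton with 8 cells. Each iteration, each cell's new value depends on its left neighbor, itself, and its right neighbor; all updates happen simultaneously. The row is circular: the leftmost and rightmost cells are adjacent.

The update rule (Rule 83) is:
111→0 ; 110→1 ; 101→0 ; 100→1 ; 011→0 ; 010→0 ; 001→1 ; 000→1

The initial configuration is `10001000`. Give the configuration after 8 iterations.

01110111
00010001
11101110
00100010
11011101
01000100
10111011
10001000

10001000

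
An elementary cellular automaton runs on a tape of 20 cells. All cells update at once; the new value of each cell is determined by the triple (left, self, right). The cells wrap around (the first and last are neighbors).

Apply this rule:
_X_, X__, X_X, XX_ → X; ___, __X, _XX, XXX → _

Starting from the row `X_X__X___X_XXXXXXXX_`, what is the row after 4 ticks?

tick 1: XXXX_XX__XX_______XX
tick 2: ___XX_XX__XX________
tick 3: ____XX_XX__XX_______
tick 4: _____XX_XX__XX______

_____XX_XX__XX______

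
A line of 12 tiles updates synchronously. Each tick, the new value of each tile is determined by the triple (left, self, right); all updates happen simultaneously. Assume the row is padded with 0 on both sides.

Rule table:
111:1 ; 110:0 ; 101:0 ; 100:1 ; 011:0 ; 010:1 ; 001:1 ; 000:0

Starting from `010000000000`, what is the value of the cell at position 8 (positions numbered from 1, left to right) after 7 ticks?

111000000000
010100000000
110110000000
000001000000
000011100000
000101010000
001101011000
position 8 holds 1

1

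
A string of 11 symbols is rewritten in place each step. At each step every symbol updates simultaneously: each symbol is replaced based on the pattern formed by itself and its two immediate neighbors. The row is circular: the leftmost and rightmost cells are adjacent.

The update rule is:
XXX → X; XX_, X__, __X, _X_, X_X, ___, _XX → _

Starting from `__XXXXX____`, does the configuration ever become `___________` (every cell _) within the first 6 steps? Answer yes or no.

___XXX_____
____X______
___________
all cells are _ at step 3

yes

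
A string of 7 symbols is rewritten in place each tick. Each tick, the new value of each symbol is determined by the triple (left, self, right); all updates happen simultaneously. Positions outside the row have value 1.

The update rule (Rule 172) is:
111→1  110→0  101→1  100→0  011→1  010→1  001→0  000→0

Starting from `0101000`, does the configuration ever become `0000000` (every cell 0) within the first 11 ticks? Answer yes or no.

yes

1111000
1110000
1100000
1000000
0000000
all cells are 0 at tick 5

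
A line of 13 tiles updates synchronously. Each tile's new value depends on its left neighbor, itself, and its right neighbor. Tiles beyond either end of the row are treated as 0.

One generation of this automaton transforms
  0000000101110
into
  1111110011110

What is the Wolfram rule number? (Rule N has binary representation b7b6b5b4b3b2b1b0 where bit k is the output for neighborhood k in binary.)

position 10: 111 → 1  (bit 7 = 1)
position 11: 110 → 1  (bit 6 = 1)
position 8: 101 → 1  (bit 5 = 1)
position 12: 100 → 0  (bit 4 = 0)
position 9: 011 → 1  (bit 3 = 1)
position 7: 010 → 0  (bit 2 = 0)
position 6: 001 → 0  (bit 1 = 0)
position 0: 000 → 1  (bit 0 = 1)
bits b7..b0 = 11101001 = 233

233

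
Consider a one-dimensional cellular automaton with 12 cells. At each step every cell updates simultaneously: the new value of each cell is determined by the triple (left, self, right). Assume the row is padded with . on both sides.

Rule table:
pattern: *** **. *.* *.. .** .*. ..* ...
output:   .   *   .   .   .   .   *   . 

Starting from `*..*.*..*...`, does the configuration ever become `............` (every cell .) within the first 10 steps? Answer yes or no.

..*....*....
.*....*.....
*....*......
....*.......
...*........
..*.........
.*..........
*...........
............
all cells are . at step 9

yes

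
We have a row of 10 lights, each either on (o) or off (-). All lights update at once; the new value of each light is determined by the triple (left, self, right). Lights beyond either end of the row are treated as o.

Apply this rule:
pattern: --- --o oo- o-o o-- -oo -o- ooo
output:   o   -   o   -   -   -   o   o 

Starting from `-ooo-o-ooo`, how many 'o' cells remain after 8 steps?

4

--oo-o--oo
---o-o---o
-o-o-o-o--
-o-o-o-o--  (fixed point — unchanged through step 8)
count of o: 4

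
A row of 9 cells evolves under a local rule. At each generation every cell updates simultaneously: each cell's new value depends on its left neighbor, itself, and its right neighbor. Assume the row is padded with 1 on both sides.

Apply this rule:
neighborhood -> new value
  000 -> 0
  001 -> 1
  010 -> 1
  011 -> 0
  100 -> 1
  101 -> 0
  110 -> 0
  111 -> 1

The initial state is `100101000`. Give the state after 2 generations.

011101101
001000000

001000000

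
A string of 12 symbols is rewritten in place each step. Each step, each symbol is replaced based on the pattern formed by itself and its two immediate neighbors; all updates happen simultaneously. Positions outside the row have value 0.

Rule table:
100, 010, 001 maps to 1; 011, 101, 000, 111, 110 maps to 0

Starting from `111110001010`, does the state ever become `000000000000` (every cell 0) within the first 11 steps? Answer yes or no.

no

000001011011
000011000000
000100100000
001111110000
010000001000
111000011100
000100100010
001111110111
010000000000
111000000000
000100000000
step 11 is 000100000000, still not uniform 0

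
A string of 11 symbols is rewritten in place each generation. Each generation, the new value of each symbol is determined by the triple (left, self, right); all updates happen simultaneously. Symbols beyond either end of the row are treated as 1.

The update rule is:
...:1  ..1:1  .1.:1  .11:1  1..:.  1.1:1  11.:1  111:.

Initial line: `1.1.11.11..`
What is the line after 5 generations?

.1.11111111

generation 1: 111111111.1
generation 2: ........111
generation 3: .11111111..
generation 4: 11......1.1
generation 5: .1.11111111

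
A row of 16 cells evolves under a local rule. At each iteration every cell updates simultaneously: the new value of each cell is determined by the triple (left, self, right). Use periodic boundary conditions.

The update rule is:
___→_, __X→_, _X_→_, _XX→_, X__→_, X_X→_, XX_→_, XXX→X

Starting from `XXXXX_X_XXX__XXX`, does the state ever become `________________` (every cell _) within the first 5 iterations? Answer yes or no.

XXXX_____X____XX
XXX____________X
XX______________
________________
all cells are _ at iteration 4

yes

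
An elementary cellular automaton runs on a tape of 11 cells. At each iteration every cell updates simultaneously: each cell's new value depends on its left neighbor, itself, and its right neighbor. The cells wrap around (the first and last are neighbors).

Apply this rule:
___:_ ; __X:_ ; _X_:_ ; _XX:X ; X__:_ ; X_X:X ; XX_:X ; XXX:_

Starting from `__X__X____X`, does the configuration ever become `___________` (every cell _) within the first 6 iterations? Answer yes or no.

yes

iteration 1: ___________
all cells are _ at iteration 1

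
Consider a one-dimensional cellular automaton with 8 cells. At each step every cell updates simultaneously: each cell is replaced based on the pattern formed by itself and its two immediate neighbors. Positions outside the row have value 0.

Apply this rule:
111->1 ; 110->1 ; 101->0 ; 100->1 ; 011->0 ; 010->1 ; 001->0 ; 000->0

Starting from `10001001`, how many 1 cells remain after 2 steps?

11001101
01100101
count of 1: 4

4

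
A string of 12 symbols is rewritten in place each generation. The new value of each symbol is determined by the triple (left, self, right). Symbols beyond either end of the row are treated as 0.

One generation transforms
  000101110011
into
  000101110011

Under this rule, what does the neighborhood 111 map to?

1

At position 6 the neighborhood is 111; the next row has 1 there.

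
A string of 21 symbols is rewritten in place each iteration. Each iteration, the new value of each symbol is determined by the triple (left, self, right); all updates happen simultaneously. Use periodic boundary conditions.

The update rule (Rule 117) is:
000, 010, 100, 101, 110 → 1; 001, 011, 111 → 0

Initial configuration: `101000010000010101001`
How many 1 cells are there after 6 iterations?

111111011111011111100
000001100001100000110
111100111100111110011
000110000110000011000
110011110011111001111
011000011000001100000
count of 1: 6

6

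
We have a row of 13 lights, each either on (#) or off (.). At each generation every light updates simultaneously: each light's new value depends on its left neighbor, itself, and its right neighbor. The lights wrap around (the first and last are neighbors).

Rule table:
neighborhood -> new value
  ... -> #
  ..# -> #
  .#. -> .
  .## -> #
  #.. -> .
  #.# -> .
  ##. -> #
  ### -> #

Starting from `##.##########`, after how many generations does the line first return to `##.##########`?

##.##########

1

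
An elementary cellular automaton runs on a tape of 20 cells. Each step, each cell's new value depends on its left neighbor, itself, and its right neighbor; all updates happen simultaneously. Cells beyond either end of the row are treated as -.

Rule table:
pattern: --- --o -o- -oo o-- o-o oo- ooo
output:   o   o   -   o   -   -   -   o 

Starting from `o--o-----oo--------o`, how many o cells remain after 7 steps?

step 1: --o--ooooo--ooooooo-
step 2: oo--ooooo--ooooooo--
step 3: o--ooooo--ooooooo--o
step 4: --ooooo--ooooooo--o-
step 5: oooooo--ooooooo--o--
step 6: ooooo--ooooooo--o--o
step 7: oooo--ooooooo--o--o-
count of o: 13

13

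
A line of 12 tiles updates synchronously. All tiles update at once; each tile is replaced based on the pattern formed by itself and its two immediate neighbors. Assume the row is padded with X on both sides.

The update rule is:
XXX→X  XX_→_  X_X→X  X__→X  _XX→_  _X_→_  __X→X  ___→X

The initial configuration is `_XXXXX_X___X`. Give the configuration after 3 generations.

X_X_X_X_X_X_

generation 1: X_XXX_X_XXX_
generation 2: _X_X_X_X_X_X
generation 3: X_X_X_X_X_X_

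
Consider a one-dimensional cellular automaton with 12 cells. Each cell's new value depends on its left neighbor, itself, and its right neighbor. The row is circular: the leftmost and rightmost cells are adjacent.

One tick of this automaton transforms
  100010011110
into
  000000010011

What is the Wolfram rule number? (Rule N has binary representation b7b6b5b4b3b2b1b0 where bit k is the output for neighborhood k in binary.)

104

position 8: 111 → 0  (bit 7 = 0)
position 10: 110 → 1  (bit 6 = 1)
position 11: 101 → 1  (bit 5 = 1)
position 1: 100 → 0  (bit 4 = 0)
position 7: 011 → 1  (bit 3 = 1)
position 0: 010 → 0  (bit 2 = 0)
position 3: 001 → 0  (bit 1 = 0)
position 2: 000 → 0  (bit 0 = 0)
bits b7..b0 = 01101000 = 104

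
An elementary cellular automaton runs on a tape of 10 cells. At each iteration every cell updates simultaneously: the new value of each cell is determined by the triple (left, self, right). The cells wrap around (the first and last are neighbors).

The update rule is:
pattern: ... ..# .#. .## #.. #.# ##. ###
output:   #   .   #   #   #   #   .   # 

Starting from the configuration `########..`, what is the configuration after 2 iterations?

iteration 1: #######.#.
iteration 2: ######.###

######.###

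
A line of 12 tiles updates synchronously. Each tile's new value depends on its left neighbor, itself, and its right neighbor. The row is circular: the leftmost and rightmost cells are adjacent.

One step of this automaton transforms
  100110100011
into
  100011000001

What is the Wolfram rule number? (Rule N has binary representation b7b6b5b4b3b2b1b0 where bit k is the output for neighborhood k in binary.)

224

position 11: 111 → 1  (bit 7 = 1)
position 0: 110 → 1  (bit 6 = 1)
position 5: 101 → 1  (bit 5 = 1)
position 1: 100 → 0  (bit 4 = 0)
position 3: 011 → 0  (bit 3 = 0)
position 6: 010 → 0  (bit 2 = 0)
position 2: 001 → 0  (bit 1 = 0)
position 8: 000 → 0  (bit 0 = 0)
bits b7..b0 = 11100000 = 224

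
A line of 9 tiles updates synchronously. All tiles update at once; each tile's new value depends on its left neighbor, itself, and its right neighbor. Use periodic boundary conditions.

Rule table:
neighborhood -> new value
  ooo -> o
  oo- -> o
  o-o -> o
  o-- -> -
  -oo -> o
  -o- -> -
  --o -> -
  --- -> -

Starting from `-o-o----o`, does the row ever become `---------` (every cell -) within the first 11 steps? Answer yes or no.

yes

o-o------
-o-------
---------
all cells are - at step 3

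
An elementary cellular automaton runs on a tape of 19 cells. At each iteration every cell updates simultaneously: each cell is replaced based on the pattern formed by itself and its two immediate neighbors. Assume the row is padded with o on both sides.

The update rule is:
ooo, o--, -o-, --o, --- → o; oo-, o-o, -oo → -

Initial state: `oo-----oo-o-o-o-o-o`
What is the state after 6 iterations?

o-ooooo---o-o-o-o--
---ooo-oooo-o-o-ooo
ooo-o---oo--o-o--oo
oo--oooo--ooo-ooo-o
o-oo-oo-oo-o---o---
-----------oooooooo

-----------oooooooo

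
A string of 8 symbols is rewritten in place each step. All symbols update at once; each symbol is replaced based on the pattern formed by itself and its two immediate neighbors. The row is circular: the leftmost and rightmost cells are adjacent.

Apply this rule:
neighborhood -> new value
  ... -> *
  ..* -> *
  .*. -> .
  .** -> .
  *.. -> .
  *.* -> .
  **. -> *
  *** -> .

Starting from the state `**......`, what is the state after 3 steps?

.*.*****
.......*
.******.

.******.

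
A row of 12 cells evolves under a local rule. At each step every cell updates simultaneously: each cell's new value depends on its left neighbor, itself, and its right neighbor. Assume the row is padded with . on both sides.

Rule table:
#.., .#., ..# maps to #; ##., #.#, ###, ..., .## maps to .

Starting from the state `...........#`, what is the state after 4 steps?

..........##
.........#..
........###.
.......#...#

.......#...#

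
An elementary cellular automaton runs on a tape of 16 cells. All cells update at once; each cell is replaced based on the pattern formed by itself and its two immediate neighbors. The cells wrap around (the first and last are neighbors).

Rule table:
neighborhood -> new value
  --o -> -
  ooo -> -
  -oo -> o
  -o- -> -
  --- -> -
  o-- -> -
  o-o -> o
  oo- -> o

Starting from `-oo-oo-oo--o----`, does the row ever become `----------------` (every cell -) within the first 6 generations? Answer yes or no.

yes

-oooooooo-------
-o------o-------
----------------
all cells are - at generation 3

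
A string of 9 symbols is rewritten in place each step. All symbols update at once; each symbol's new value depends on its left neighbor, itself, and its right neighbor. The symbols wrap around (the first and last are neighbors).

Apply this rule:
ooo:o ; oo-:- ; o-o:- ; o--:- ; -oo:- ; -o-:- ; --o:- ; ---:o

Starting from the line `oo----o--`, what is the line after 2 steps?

oo----ooo

---oo----
oo----ooo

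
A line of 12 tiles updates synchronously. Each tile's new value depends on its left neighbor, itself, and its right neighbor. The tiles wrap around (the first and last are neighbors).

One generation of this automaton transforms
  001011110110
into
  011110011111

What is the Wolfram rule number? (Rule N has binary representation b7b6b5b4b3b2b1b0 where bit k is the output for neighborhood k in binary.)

126

position 5: 111 → 0  (bit 7 = 0)
position 7: 110 → 1  (bit 6 = 1)
position 3: 101 → 1  (bit 5 = 1)
position 11: 100 → 1  (bit 4 = 1)
position 4: 011 → 1  (bit 3 = 1)
position 2: 010 → 1  (bit 2 = 1)
position 1: 001 → 1  (bit 1 = 1)
position 0: 000 → 0  (bit 0 = 0)
bits b7..b0 = 01111110 = 126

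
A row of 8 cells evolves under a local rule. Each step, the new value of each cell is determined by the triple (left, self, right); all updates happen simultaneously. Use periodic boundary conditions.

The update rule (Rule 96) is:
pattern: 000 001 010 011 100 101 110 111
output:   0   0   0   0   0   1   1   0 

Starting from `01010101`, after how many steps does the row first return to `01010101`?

10101010
01010101

2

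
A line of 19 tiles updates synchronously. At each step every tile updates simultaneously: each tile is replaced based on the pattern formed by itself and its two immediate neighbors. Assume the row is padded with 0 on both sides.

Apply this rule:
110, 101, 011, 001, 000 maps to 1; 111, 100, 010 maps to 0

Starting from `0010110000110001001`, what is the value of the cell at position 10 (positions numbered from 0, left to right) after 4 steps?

1101110111110110010
1111011100011110100
1001110101110011001
0011011011010111010
position 10 holds 0

0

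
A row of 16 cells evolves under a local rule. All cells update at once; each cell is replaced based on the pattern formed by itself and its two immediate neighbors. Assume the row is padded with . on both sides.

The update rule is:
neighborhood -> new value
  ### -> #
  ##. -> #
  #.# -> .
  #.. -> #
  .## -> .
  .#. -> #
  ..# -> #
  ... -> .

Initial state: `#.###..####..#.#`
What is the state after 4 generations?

#..####.######.#
###.###..#####.#
.##..####.####.#
#.###.###..###.#

#.###.###..###.#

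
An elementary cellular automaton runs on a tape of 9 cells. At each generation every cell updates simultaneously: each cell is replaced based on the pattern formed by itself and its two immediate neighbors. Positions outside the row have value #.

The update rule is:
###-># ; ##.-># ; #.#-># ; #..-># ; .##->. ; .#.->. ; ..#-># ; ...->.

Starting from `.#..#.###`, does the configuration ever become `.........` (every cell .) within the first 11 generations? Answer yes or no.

no

generation 1: #.##.#.##
generation 2: ##.##.#.#
generation 3: ###.##.#.
generation 4: ####.##.#
generation 5: #####.##.
generation 6: ######.##
generation 7: #######.#
generation 8: ########.
generation 9: #########
generation 10: #########  (fixed point — unchanged through generation 11)
generation 11 is #########, still not uniform .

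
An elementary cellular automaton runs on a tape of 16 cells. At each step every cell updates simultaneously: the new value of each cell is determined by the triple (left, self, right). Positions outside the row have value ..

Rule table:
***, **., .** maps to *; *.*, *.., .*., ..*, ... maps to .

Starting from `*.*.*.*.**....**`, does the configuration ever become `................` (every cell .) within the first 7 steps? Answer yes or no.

no

step 1: ........**....**
step 2: ........**....**  (fixed point — unchanged through step 7)
step 7 is ........**....**, still not uniform .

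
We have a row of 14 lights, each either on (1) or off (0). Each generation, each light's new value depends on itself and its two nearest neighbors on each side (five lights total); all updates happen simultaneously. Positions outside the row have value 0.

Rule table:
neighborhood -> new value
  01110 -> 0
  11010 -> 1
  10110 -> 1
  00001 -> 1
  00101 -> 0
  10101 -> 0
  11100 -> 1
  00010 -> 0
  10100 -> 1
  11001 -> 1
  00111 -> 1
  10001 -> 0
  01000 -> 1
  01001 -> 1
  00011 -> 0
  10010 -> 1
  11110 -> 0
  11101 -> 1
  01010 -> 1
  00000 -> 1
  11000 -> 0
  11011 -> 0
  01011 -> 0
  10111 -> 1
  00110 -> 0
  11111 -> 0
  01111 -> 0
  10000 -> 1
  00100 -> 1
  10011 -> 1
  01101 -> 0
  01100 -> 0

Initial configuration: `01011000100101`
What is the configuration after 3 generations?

00010000111011
11011110101010
00010011010111

00010011010111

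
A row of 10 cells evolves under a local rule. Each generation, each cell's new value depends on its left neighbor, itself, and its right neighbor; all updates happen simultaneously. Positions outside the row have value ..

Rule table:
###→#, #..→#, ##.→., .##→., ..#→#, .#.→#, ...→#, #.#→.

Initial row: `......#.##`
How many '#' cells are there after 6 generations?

generation 1: #######...
generation 2: .#####.###
generation 3: #.###...#.
generation 4: #..#.#####
generation 5: ####..###.
generation 6: .##.##.#.#
count of #: 6

6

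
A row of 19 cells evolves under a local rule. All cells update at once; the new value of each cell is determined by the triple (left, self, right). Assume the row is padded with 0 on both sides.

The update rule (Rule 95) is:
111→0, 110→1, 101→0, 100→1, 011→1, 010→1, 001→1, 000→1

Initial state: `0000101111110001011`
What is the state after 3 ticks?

1111101000011111011
1000101111110001011
1111101000011111011

1111101000011111011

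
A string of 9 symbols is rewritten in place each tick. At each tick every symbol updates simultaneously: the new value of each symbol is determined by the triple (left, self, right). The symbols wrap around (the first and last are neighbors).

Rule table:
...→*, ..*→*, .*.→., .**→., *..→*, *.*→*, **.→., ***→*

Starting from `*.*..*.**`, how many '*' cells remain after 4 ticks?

4

.*.**.*.*
*.*..*.*.
.*.**.*.*  (repeats tick 1; period 2)
tick 4: *.*..*.*.
count of *: 4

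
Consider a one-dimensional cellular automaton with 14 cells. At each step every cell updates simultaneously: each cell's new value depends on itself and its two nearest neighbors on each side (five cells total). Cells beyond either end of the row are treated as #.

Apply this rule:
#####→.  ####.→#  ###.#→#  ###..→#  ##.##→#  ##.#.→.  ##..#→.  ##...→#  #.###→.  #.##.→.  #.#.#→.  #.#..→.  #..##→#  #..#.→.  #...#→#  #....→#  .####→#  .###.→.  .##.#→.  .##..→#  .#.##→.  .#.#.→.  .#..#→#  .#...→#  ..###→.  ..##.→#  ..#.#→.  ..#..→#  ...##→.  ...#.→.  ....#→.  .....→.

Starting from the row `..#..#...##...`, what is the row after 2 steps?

.##.#..##.####

..##.###.####.
.##.#..##.####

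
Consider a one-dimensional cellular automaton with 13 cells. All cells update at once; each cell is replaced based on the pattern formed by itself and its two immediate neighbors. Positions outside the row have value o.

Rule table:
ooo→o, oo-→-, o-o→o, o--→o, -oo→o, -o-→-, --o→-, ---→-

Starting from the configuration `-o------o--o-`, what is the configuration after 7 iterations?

iteration 1: o-o------o--o
iteration 2: -o-o------o-o
iteration 3: o-o-o------oo
iteration 4: -o-o-o-----oo
iteration 5: o-o-o-o----oo
iteration 6: -o-o-o-o---oo
iteration 7: o-o-o-o-o--oo

o-o-o-o-o--oo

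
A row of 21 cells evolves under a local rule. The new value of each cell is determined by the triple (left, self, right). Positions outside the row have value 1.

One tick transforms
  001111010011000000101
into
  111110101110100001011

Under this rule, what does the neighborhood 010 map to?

At position 7 the neighborhood is 010; the next row has 0 there.

0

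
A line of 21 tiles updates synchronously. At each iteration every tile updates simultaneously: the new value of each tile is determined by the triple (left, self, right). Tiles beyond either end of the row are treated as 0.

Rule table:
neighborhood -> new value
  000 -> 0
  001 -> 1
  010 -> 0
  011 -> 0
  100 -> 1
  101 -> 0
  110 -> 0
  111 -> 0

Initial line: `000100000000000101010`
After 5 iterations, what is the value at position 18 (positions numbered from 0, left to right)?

0

001010000000001000001
010001000000010100010
101010100000100010101
000000010001010100000
000000101010000010000
position 18 holds 0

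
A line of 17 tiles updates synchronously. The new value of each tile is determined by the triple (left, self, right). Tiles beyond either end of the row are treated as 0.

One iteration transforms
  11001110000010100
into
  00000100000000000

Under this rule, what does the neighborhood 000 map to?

0

At position 8 the neighborhood is 000; the next row has 0 there.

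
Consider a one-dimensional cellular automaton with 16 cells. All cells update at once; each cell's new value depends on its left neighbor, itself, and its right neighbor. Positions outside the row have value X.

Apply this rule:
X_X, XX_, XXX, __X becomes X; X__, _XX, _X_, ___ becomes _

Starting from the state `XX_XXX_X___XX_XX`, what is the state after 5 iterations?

XXXXXXX_X_X_X_X_

XXX_XXX___X_XX_X
XXXX_XX__X_X_XX_
XXXXX_X_X_X_X_XX
XXXXXX_X_X_X_X_X
XXXXXXX_X_X_X_X_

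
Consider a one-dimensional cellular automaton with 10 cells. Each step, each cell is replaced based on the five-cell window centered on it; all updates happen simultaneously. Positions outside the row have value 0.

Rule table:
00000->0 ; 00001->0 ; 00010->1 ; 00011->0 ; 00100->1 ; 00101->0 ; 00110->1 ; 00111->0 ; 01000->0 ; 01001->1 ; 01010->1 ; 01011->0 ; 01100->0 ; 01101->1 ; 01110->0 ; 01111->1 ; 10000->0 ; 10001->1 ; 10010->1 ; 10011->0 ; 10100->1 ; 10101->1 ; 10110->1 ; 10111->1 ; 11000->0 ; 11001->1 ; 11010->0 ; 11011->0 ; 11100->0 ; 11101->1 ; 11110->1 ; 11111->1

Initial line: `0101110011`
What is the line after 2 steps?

1001001010
1111110110

1111110110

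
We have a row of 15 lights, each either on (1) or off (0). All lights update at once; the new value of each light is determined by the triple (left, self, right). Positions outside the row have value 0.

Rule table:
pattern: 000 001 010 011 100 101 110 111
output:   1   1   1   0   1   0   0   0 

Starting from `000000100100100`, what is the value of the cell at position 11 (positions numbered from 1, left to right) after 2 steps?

0

111111111111111
000000000000000
position 11 holds 0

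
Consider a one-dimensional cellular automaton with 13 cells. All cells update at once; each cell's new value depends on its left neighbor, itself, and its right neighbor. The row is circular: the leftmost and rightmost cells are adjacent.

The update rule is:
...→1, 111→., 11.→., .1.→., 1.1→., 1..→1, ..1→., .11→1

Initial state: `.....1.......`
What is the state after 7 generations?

111.1....1111

1111..1111111
....1.1......
111....111111
...111.1.....
11.1....11111
....111.1....
111.1....1111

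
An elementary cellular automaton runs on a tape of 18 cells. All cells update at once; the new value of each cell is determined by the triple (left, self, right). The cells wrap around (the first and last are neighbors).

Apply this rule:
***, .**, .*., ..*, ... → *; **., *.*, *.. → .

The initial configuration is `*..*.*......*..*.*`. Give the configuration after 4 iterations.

.*.**..***..**..*.

..**.*.******.**.*
.**..*.*****..*..*
.*..**.****..**.**
.*.**..***..**..*.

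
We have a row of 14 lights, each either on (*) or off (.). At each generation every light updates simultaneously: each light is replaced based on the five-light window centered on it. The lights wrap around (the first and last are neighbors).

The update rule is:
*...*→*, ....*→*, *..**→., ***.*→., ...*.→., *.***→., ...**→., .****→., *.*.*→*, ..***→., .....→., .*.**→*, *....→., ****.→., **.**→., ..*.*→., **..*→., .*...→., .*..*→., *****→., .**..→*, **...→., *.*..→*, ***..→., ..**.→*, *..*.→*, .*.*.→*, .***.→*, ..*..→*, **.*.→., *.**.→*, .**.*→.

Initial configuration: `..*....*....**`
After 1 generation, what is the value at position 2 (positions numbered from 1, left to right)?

*

generation 1: .**..*.*..*.**
position 2 holds *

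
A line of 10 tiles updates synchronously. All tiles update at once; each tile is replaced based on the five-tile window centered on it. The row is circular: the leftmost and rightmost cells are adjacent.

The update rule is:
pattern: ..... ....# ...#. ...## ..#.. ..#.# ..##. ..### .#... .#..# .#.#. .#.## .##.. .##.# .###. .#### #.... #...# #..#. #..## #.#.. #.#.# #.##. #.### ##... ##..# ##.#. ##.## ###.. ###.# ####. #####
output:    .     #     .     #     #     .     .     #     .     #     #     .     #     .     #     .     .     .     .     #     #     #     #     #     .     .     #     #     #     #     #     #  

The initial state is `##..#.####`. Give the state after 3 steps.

##..#.....

##....#.##
##..#...#.
##..#.....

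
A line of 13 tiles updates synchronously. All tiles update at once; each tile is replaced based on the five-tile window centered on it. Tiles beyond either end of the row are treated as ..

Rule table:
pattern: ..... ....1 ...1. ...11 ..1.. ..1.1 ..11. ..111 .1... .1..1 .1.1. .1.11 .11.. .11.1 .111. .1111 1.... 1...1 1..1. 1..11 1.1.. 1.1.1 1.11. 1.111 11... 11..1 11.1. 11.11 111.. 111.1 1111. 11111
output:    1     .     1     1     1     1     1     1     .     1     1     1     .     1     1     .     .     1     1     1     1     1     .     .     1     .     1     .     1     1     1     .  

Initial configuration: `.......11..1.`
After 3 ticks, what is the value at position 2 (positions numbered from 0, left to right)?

1

11111.11..11.
1..11....11.1
1111.1..11111
position 2 holds 1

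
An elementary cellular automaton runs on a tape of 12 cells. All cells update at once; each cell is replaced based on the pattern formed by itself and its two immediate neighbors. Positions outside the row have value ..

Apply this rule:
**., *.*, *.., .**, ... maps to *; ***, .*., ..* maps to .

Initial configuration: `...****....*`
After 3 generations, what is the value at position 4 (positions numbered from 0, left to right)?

**.*..****..
***.*.*..***
*.**.*.*.*.*
position 4 holds .

.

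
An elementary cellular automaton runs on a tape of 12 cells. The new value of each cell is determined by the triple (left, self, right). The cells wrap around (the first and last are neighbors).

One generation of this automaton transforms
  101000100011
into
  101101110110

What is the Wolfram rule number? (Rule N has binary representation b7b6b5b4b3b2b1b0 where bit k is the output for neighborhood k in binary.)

position 11: 111 → 0  (bit 7 = 0)
position 0: 110 → 1  (bit 6 = 1)
position 1: 101 → 0  (bit 5 = 0)
position 3: 100 → 1  (bit 4 = 1)
position 10: 011 → 1  (bit 3 = 1)
position 2: 010 → 1  (bit 2 = 1)
position 5: 001 → 1  (bit 1 = 1)
position 4: 000 → 0  (bit 0 = 0)
bits b7..b0 = 01011110 = 94

94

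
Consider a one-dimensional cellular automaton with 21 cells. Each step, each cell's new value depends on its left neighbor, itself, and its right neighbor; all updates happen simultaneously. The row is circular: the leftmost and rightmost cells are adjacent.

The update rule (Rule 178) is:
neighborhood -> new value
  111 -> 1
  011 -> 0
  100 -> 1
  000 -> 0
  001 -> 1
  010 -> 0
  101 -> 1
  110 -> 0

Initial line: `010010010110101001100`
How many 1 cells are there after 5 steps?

101101101001010110010
010010010110101001101
101101101001010110010  (repeats step 1; period 2)
step 5: 101101101001010110010
count of 1: 11

11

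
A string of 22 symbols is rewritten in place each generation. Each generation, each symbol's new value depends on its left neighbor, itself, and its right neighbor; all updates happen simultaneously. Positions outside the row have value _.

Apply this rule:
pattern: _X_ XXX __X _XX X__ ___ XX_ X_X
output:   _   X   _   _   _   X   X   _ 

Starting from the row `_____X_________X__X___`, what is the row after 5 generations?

______XX___XXX_X__X__X

XXXX___XXXXXXX______XX
_XXX_X__XXXXXX_XXXX__X
__XX_____XXXXX__XXX___
X__X_XXX__XXXX___XX_XX
______XX___XXX_X__X__X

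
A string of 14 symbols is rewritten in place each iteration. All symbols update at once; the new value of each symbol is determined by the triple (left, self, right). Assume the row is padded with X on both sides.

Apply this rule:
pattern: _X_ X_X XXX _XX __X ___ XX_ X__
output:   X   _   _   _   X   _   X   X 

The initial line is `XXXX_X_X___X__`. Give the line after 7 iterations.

___X_X_XX_XXXX
X_XX_X__X_____
X__X_XXXXX___X
XXXX_____XX_X_
___XX___X_X_X_
X_X_XX_XX_X_X_
X_X__X__X_X_X_

X_X__X__X_X_X_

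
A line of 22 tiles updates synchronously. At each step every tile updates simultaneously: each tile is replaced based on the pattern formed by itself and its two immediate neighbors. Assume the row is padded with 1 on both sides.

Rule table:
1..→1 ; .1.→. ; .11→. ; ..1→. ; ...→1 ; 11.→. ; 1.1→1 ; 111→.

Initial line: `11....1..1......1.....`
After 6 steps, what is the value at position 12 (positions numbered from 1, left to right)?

..111..1..11111..1111.
1....1..1......1.....1
.111..1..11111..1111..
1...1..1......1.....1.
.11..1..11111..1111..1
1..1..1......1.....1..
position 12 holds .

.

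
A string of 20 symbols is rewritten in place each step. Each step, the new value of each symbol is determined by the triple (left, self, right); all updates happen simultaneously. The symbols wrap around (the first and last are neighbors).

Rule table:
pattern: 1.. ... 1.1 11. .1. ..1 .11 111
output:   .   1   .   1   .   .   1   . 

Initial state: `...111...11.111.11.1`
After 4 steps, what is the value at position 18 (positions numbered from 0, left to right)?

.

.1.1.1.1.11.1.1.11..
.........11.....11.1
.1111111.11.111.11..
.1.....1.11.1.1.11.1
position 18 holds .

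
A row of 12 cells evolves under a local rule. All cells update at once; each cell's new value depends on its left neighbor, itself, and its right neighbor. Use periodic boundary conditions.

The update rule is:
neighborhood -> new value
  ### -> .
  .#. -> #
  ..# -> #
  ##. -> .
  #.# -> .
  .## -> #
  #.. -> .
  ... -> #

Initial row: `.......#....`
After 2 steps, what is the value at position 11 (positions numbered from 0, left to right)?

########.###
.........#..
position 11 holds .

.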